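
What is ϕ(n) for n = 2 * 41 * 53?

2080

φ(4346) = 4346 · (1 − 1/2) · (1 − 1/41) · (1 − 1/53)
       = 4346 · 2080/4346 = 2080.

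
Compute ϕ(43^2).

φ(43^2) = 43^1·(43−1) = 43·42 = 1806.

1806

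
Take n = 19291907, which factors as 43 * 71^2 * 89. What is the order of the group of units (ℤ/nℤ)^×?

18369120

φ(19291907) = 19291907 · (1 − 1/43) · (1 − 1/71) · (1 − 1/89)
       = 19291907 · 258720/271717 = 18369120.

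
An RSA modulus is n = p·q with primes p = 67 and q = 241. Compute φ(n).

φ(16147) = 16147 · (1 − 1/67) · (1 − 1/241)
       = 16147 · 15840/16147 = 15840.

15840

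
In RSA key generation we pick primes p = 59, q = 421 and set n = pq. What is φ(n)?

24360

φ(pq) = (p−1)(q−1) = 58 · 420 = 24360.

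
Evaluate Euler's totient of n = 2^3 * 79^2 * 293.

7197216

φ(14628904) = 14628904 · (1 − 1/2) · (1 − 1/79) · (1 − 1/293)
       = 14628904 · 22776/46294 = 7197216.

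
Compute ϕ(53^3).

146068

φ(53^3) = 53^3 − 53^2 = 148877 − 2809 = 146068.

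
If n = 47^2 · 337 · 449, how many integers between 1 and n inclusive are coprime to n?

325441536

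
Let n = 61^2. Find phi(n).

φ(3721) = 3721 · (1 − 1/61)
       = 3721 · 60/61 = 3660.

3660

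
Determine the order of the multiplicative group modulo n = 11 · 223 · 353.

781440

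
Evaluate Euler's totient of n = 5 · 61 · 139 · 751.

24840000

φ(31838645) = 31838645 · (1 − 1/5) · (1 − 1/61) · (1 − 1/139) · (1 − 1/751)
       = 31838645 · 24840000/31838645 = 24840000.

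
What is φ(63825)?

First factor: 63825 = 3 · 5^2 · 23 · 37.
φ(3) = 3 − 1 = 2.
φ(5^2) = 5^2 − 5^1 = 25 − 5 = 20.
φ(23) = 23 − 1 = 22.
φ(37) = 37 − 1 = 36.
Since φ is multiplicative, φ(63825) = 2 · 20 · 22 · 36 = 31680.

31680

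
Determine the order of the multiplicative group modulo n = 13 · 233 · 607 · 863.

φ(1586714389) = 1586714389 · (1 − 1/13) · (1 − 1/233) · (1 − 1/607) · (1 − 1/863)
       = 1586714389 · 1454283648/1586714389 = 1454283648.

1454283648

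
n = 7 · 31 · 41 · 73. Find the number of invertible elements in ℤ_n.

518400

φ(7) = 7 − 1 = 6.
φ(31) = 31 − 1 = 30.
φ(41) = 41 − 1 = 40.
φ(73) = 73 − 1 = 72.
Since φ is multiplicative, φ(649481) = 6 · 30 · 40 · 72 = 518400.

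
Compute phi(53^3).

φ(53^3) = 53^2·(53−1) = 2809·52 = 146068.

146068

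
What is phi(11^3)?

1210

φ(1331) = 1331 · (1 − 1/11)
       = 1331 · 10/11 = 1210.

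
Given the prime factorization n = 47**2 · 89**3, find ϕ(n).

φ(1557276521) = 1557276521 · (1 − 1/47) · (1 − 1/89)
       = 1557276521 · 4048/4183 = 1507017776.

1507017776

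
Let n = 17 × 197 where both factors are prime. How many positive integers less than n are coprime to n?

φ(n) = (p − 1)(q − 1) = (17−1)(197−1) = 16·196 = 3136.

3136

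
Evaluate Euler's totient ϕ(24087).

Factor 24087: 24087 = 3 × 7 × 31 × 37.
φ(3) = 3 − 1 = 2.
φ(7) = 7 − 1 = 6.
φ(31) = 31 − 1 = 30.
φ(37) = 37 − 1 = 36.
Since φ is multiplicative, φ(24087) = 2 · 6 · 30 · 36 = 12960.

12960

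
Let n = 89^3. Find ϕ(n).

697048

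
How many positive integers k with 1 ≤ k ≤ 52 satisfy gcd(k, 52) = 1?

24

Factor 52: 52 = 2^2 * 13.
φ(2^2) = 2^2 − 2^1 = 4 − 2 = 2.
φ(13) = 13 − 1 = 12.
Multiply: 2 · 12 = 24.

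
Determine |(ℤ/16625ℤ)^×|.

First factor: 16625 = 5^3 · 7 · 19.
φ(16625) = 16625 · (1 − 1/5) · (1 − 1/7) · (1 − 1/19)
       = 16625 · 432/665 = 10800.

10800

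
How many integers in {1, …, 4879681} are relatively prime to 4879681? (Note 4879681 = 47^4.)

4775858

φ(4879681) = 4879681 · (1 − 1/47)
       = 4879681 · 46/47 = 4775858.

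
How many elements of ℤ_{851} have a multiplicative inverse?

851 = 23 × 37.
φ(851) = 851 · (1 − 1/23) · (1 − 1/37)
       = 851 · 792/851 = 792.

792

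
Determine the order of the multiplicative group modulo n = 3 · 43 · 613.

φ(3) = 3 − 1 = 2.
φ(43) = 43 − 1 = 42.
φ(613) = 613 − 1 = 612.
Multiply: 2 · 42 · 612 = 51408.

51408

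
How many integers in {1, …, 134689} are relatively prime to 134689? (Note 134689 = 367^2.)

φ(134689) = 134689 · (1 − 1/367)
       = 134689 · 366/367 = 134322.

134322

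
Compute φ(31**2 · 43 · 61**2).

φ(31^2) = 31^1·(31−1) = 31·30 = 930.
φ(43) = 43 − 1 = 42.
φ(61^2) = 61^2 − 61^1 = 3721 − 61 = 3660.
Multiply: 930 · 42 · 3660 = 142959600.

142959600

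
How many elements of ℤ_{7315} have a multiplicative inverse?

4320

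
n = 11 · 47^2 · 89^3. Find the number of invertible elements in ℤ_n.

φ(17130041731) = 17130041731 · (1 − 1/11) · (1 − 1/47) · (1 − 1/89)
       = 17130041731 · 40480/46013 = 15070177760.

15070177760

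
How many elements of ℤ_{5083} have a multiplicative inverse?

Factor 5083: 5083 = 13 · 17 · 23.
φ(5083) = 5083 · (1 − 1/13) · (1 − 1/17) · (1 − 1/23)
       = 5083 · 4224/5083 = 4224.

4224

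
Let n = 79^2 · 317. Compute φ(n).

φ(1978397) = 1978397 · (1 − 1/79) · (1 − 1/317)
       = 1978397 · 24648/25043 = 1947192.

1947192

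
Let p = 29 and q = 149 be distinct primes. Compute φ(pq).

φ(4321) = 4321 · (1 − 1/29) · (1 − 1/149)
       = 4321 · 4144/4321 = 4144.

4144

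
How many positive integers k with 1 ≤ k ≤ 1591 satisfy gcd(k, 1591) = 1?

Prime factorization: 1591 = 37 * 43.
φ(1591) = 1591 · (1 − 1/37) · (1 − 1/43)
       = 1591 · 1512/1591 = 1512.

1512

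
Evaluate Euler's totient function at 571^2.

φ(326041) = 326041 · (1 − 1/571)
       = 326041 · 570/571 = 325470.

325470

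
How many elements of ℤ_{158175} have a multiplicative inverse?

Factor 158175: 158175 = 3**2 × 5**2 × 19 × 37.
φ(158175) = 158175 · (1 − 1/3) · (1 − 1/5) · (1 − 1/19) · (1 − 1/37)
       = 158175 · 5184/10545 = 77760.

77760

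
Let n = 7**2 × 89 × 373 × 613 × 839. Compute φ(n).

φ(7^2) = 7^2 − 7^1 = 49 − 7 = 42.
φ(89) = 89 − 1 = 88.
φ(373) = 373 − 1 = 372.
φ(613) = 613 − 1 = 612.
φ(839) = 839 − 1 = 838.
φ(836599024471) = 42 × 88 × 372 × 612 × 838 = 705131868672.

705131868672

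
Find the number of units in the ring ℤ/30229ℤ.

Prime factorization: 30229 = 19 · 37 · 43.
φ(30229) = 30229 · (1 − 1/19) · (1 − 1/37) · (1 − 1/43)
       = 30229 · 27216/30229 = 27216.

27216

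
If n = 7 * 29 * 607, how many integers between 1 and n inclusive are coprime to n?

φ(123221) = 123221 · (1 − 1/7) · (1 − 1/29) · (1 − 1/607)
       = 123221 · 101808/123221 = 101808.

101808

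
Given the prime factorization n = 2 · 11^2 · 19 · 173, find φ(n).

340560

φ(2) = 2 − 1 = 1.
φ(11^2) = 11^1·(11−1) = 11·10 = 110.
φ(19) = 19 − 1 = 18.
φ(173) = 173 − 1 = 172.
φ(795454) = 1 × 110 × 18 × 172 = 340560.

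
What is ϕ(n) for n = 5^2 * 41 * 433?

345600

φ(443825) = 443825 · (1 − 1/5) · (1 − 1/41) · (1 − 1/433)
       = 443825 · 69120/88765 = 345600.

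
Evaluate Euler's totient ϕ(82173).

82173 = 3 × 7^2 × 13 × 43.
φ(82173) = 82173 · (1 − 1/3) · (1 − 1/7) · (1 − 1/13) · (1 − 1/43)
       = 82173 · 6048/11739 = 42336.

42336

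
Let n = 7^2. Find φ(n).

φ(49) = 49 · (1 − 1/7)
       = 49 · 6/7 = 42.

42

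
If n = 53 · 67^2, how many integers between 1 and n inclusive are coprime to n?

229944

φ(53) = 53 − 1 = 52.
φ(67^2) = 67^1·(67−1) = 67·66 = 4422.
φ(237917) = 52 × 4422 = 229944.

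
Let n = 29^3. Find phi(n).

φ(29^3) = 29^3 − 29^2 = 24389 − 841 = 23548.

23548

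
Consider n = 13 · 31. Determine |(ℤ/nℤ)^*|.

360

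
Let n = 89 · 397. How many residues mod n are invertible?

34848

φ(89) = 89 − 1 = 88.
φ(397) = 397 − 1 = 396.
φ(35333) = 88 × 396 = 34848.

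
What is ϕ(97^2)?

φ(9409) = 9409 · (1 − 1/97)
       = 9409 · 96/97 = 9312.

9312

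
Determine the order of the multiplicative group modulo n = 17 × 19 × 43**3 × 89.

1968164352

φ(2285587729) = 2285587729 · (1 − 1/17) · (1 − 1/19) · (1 − 1/43) · (1 − 1/89)
       = 2285587729 · 1064448/1236121 = 1968164352.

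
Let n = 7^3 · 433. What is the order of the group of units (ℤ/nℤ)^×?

φ(7^3) = 7^2·(7−1) = 49·6 = 294.
φ(433) = 433 − 1 = 432.
φ(148519) = 294 × 432 = 127008.

127008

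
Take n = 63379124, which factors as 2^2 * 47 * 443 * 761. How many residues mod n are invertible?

φ(63379124) = 63379124 · (1 − 1/2) · (1 − 1/47) · (1 − 1/443) · (1 − 1/761)
       = 63379124 · 15452320/31689562 = 30904640.

30904640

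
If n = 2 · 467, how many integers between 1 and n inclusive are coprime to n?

φ(934) = 934 · (1 − 1/2) · (1 − 1/467)
       = 934 · 466/934 = 466.

466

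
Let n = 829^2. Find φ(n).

φ(687241) = 687241 · (1 − 1/829)
       = 687241 · 828/829 = 686412.

686412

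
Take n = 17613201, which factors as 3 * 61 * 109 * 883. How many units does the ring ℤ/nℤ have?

φ(3) = 3 − 1 = 2.
φ(61) = 61 − 1 = 60.
φ(109) = 109 − 1 = 108.
φ(883) = 883 − 1 = 882.
φ(17613201) = 2 × 60 × 108 × 882 = 11430720.

11430720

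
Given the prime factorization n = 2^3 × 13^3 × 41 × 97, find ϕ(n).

φ(69899752) = 69899752 · (1 − 1/2) · (1 − 1/13) · (1 − 1/41) · (1 − 1/97)
       = 69899752 · 46080/103402 = 31150080.

31150080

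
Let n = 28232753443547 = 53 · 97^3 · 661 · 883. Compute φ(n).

27342018063360

φ(28232753443547) = 28232753443547 · (1 − 1/53) · (1 − 1/97) · (1 − 1/661) · (1 − 1/883)
       = 28232753443547 · 2905943040/3000611483 = 27342018063360.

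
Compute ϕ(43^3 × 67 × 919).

4705142904

φ(4895484511) = 4895484511 · (1 − 1/43) · (1 − 1/67) · (1 − 1/919)
       = 4895484511 · 2544696/2647639 = 4705142904.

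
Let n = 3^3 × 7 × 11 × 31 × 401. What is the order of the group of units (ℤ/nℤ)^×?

φ(3^3) = 3^3 − 3^2 = 27 − 9 = 18.
φ(7) = 7 − 1 = 6.
φ(11) = 11 − 1 = 10.
φ(31) = 31 − 1 = 30.
φ(401) = 401 − 1 = 400.
Multiply: 18 · 6 · 10 · 30 · 400 = 12960000.

12960000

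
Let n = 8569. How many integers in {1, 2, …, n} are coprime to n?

7200

Prime factorization: 8569 = 11 * 19 * 41.
φ(8569) = 8569 · (1 − 1/11) · (1 − 1/19) · (1 − 1/41)
       = 8569 · 7200/8569 = 7200.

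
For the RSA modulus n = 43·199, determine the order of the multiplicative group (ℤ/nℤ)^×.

8316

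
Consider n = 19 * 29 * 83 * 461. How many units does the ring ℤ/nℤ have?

19010880

φ(19) = 19 − 1 = 18.
φ(29) = 29 − 1 = 28.
φ(83) = 83 − 1 = 82.
φ(461) = 461 − 1 = 460.
Multiply: 18 · 28 · 82 · 460 = 19010880.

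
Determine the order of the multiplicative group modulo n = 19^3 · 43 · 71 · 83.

1566537840

φ(1738063741) = 1738063741 · (1 − 1/19) · (1 − 1/43) · (1 − 1/71) · (1 − 1/83)
       = 1738063741 · 4339440/4814581 = 1566537840.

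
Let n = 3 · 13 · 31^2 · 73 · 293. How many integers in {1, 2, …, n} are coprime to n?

φ(3) = 3 − 1 = 2.
φ(13) = 13 − 1 = 12.
φ(31^2) = 31^1·(31−1) = 31·30 = 930.
φ(73) = 73 − 1 = 72.
φ(293) = 293 − 1 = 292.
Multiply: 2 · 12 · 930 · 72 · 292 = 469255680.

469255680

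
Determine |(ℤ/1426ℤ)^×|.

660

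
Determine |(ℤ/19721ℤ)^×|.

17280

19721 = 13 * 37 * 41.
φ(13) = 13 − 1 = 12.
φ(37) = 37 − 1 = 36.
φ(41) = 41 − 1 = 40.
Since φ is multiplicative, φ(19721) = 12 · 36 · 40 = 17280.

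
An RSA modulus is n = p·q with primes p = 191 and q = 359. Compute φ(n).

68020

φ(n) = (p − 1)(q − 1) = (191−1)(359−1) = 190·358 = 68020.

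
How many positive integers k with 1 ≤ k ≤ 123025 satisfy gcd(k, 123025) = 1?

77760

Prime factorization: 123025 = 5**2 · 7 · 19 · 37.
φ(5^2) = 5^1·(5−1) = 5·4 = 20.
φ(7) = 7 − 1 = 6.
φ(19) = 19 − 1 = 18.
φ(37) = 37 − 1 = 36.
φ(123025) = 20 × 6 × 18 × 36 = 77760.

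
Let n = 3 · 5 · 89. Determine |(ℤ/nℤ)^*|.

φ(1335) = 1335 · (1 − 1/3) · (1 − 1/5) · (1 − 1/89)
       = 1335 · 704/1335 = 704.

704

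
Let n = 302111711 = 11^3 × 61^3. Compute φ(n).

φ(11^3) = 11^3 − 11^2 = 1331 − 121 = 1210.
φ(61^3) = 61^3 − 61^2 = 226981 − 3721 = 223260.
φ(302111711) = 1210 × 223260 = 270144600.

270144600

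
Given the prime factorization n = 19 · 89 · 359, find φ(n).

φ(607069) = 607069 · (1 − 1/19) · (1 − 1/89) · (1 − 1/359)
       = 607069 · 567072/607069 = 567072.

567072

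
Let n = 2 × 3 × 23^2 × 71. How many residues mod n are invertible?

φ(2) = 2 − 1 = 1.
φ(3) = 3 − 1 = 2.
φ(23^2) = 23^1·(23−1) = 23·22 = 506.
φ(71) = 71 − 1 = 70.
φ(225354) = 1 × 2 × 506 × 70 = 70840.

70840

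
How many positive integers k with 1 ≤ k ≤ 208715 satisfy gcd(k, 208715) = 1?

146016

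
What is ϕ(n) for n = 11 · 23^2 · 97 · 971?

471187200

φ(548074153) = 548074153 · (1 − 1/11) · (1 − 1/23) · (1 − 1/97) · (1 − 1/971)
       = 548074153 · 20486400/23829311 = 471187200.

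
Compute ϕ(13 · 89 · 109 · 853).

φ(107574389) = 107574389 · (1 − 1/13) · (1 − 1/89) · (1 − 1/109) · (1 − 1/853)
       = 107574389 · 97168896/107574389 = 97168896.

97168896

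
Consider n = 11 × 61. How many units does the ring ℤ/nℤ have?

600

φ(671) = 671 · (1 − 1/11) · (1 − 1/61)
       = 671 · 600/671 = 600.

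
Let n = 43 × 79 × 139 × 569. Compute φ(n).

256785984

φ(268672127) = 268672127 · (1 − 1/43) · (1 − 1/79) · (1 − 1/139) · (1 − 1/569)
       = 268672127 · 256785984/268672127 = 256785984.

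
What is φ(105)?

48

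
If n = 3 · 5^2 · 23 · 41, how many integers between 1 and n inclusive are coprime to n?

35200

φ(70725) = 70725 · (1 − 1/3) · (1 − 1/5) · (1 − 1/23) · (1 − 1/41)
       = 70725 · 7040/14145 = 35200.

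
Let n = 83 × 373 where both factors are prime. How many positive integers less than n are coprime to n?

30504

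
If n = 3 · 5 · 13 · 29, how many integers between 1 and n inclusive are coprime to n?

2688

φ(3) = 3 − 1 = 2.
φ(5) = 5 − 1 = 4.
φ(13) = 13 − 1 = 12.
φ(29) = 29 − 1 = 28.
φ(5655) = 2 × 4 × 12 × 28 = 2688.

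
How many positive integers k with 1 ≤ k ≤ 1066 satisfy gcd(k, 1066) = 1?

First factor: 1066 = 2 × 13 × 41.
φ(1066) = 1066 · (1 − 1/2) · (1 − 1/13) · (1 − 1/41)
       = 1066 · 480/1066 = 480.

480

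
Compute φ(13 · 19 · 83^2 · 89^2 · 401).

4605516748800

φ(13) = 13 − 1 = 12.
φ(19) = 19 − 1 = 18.
φ(83^2) = 83^1·(83−1) = 83·82 = 6806.
φ(89^2) = 89^1·(89−1) = 89·88 = 7832.
φ(401) = 401 − 1 = 400.
Multiply: 12 · 18 · 6806 · 7832 · 400 = 4605516748800.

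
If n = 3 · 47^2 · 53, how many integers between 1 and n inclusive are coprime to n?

224848

φ(351231) = 351231 · (1 − 1/3) · (1 − 1/47) · (1 − 1/53)
       = 351231 · 4784/7473 = 224848.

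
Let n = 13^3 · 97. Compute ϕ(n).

194688

φ(213109) = 213109 · (1 − 1/13) · (1 − 1/97)
       = 213109 · 1152/1261 = 194688.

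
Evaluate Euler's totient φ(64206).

20160

Factor 64206: 64206 = 2 · 3^3 · 29 · 41.
φ(2) = 2 − 1 = 1.
φ(3^3) = 3^2·(3−1) = 9·2 = 18.
φ(29) = 29 − 1 = 28.
φ(41) = 41 − 1 = 40.
φ(64206) = 1 × 18 × 28 × 40 = 20160.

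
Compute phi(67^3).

φ(300763) = 300763 · (1 − 1/67)
       = 300763 · 66/67 = 296274.

296274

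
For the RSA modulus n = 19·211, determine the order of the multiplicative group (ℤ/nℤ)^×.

3780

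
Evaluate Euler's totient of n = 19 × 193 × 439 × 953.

1441069056

φ(1534151789) = 1534151789 · (1 − 1/19) · (1 − 1/193) · (1 − 1/439) · (1 − 1/953)
       = 1534151789 · 1441069056/1534151789 = 1441069056.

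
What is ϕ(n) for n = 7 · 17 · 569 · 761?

41441280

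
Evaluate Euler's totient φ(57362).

25872

57362 = 2 * 23 * 29 * 43.
φ(57362) = 57362 · (1 − 1/2) · (1 − 1/23) · (1 − 1/29) · (1 − 1/43)
       = 57362 · 25872/57362 = 25872.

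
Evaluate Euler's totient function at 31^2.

φ(961) = 961 · (1 − 1/31)
       = 961 · 30/31 = 930.

930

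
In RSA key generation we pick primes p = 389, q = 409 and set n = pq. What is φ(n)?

φ(159101) = 159101 · (1 − 1/389) · (1 − 1/409)
       = 159101 · 158304/159101 = 158304.

158304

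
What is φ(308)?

120

308 = 2**2 · 7 · 11.
φ(308) = 308 · (1 − 1/2) · (1 − 1/7) · (1 − 1/11)
       = 308 · 60/154 = 120.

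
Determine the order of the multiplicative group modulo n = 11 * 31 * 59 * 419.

7273200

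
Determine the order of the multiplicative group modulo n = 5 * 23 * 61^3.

19646880

φ(26102815) = 26102815 · (1 − 1/5) · (1 − 1/23) · (1 − 1/61)
       = 26102815 · 5280/7015 = 19646880.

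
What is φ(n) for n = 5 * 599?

2392

φ(2995) = 2995 · (1 − 1/5) · (1 − 1/599)
       = 2995 · 2392/2995 = 2392.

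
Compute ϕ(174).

174 = 2 * 3 * 29.
φ(2) = 2 − 1 = 1.
φ(3) = 3 − 1 = 2.
φ(29) = 29 − 1 = 28.
Since φ is multiplicative, φ(174) = 1 · 2 · 28 = 56.

56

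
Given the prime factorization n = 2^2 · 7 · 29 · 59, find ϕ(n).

φ(2^2) = 2^2 − 2^1 = 4 − 2 = 2.
φ(7) = 7 − 1 = 6.
φ(29) = 29 − 1 = 28.
φ(59) = 59 − 1 = 58.
Multiply: 2 · 6 · 28 · 58 = 19488.

19488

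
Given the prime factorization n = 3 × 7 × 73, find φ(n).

φ(3) = 3 − 1 = 2.
φ(7) = 7 − 1 = 6.
φ(73) = 73 − 1 = 72.
Multiply: 2 · 6 · 72 = 864.

864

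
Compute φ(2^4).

8

φ(2^4) = 2^3·(2−1) = 8·1 = 8.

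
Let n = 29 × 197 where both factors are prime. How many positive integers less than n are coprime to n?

φ(29) = 29 − 1 = 28.
φ(197) = 197 − 1 = 196.
φ(5713) = 28 × 196 = 5488.

5488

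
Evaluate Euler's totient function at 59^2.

3422

φ(59^2) = 59^1·(59−1) = 59·58 = 3422.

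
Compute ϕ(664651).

First factor: 664651 = 13 × 29 × 41 × 43.
φ(664651) = 664651 · (1 − 1/13) · (1 − 1/29) · (1 − 1/41) · (1 − 1/43)
       = 664651 · 564480/664651 = 564480.

564480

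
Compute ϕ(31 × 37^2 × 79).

3116880

φ(31) = 31 − 1 = 30.
φ(37^2) = 37^1·(37−1) = 37·36 = 1332.
φ(79) = 79 − 1 = 78.
Multiply: 30 · 1332 · 78 = 3116880.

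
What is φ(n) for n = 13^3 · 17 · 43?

1362816

φ(1606007) = 1606007 · (1 − 1/13) · (1 − 1/17) · (1 − 1/43)
       = 1606007 · 8064/9503 = 1362816.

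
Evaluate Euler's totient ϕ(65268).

Prime factorization: 65268 = 2^2 × 3^2 × 7^2 × 37.
φ(2^2) = 2^2 − 2^1 = 4 − 2 = 2.
φ(3^2) = 3^1·(3−1) = 3·2 = 6.
φ(7^2) = 7^1·(7−1) = 7·6 = 42.
φ(37) = 37 − 1 = 36.
Multiply: 2 · 6 · 42 · 36 = 18144.

18144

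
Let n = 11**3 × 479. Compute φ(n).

578380

φ(637549) = 637549 · (1 − 1/11) · (1 − 1/479)
       = 637549 · 4780/5269 = 578380.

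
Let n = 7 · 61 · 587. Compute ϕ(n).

φ(250649) = 250649 · (1 − 1/7) · (1 − 1/61) · (1 − 1/587)
       = 250649 · 210960/250649 = 210960.

210960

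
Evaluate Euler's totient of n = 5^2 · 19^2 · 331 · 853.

1923134400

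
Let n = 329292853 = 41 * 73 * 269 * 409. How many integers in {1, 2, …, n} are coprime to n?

φ(41) = 41 − 1 = 40.
φ(73) = 73 − 1 = 72.
φ(269) = 269 − 1 = 268.
φ(409) = 409 − 1 = 408.
Multiply: 40 · 72 · 268 · 408 = 314910720.

314910720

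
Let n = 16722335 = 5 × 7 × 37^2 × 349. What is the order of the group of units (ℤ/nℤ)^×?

11124864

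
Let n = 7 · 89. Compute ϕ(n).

528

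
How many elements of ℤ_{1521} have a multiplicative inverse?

First factor: 1521 = 3**2 * 13**2.
φ(1521) = 1521 · (1 − 1/3) · (1 − 1/13)
       = 1521 · 24/39 = 936.

936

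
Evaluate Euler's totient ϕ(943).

943 = 23 · 41.
φ(23) = 23 − 1 = 22.
φ(41) = 41 − 1 = 40.
Since φ is multiplicative, φ(943) = 22 · 40 = 880.

880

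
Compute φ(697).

640

697 = 17 · 41.
φ(697) = 697 · (1 − 1/17) · (1 − 1/41)
       = 697 · 640/697 = 640.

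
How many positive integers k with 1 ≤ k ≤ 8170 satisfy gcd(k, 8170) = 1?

Prime factorization: 8170 = 2 * 5 * 19 * 43.
φ(2) = 2 − 1 = 1.
φ(5) = 5 − 1 = 4.
φ(19) = 19 − 1 = 18.
φ(43) = 43 − 1 = 42.
φ(8170) = 1 × 4 × 18 × 42 = 3024.

3024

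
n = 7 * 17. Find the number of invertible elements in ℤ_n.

96

φ(119) = 119 · (1 − 1/7) · (1 − 1/17)
       = 119 · 96/119 = 96.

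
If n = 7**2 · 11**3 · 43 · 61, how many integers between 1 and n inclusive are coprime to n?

128066400

φ(7^2) = 7^2 − 7^1 = 49 − 7 = 42.
φ(11^3) = 11^2·(11−1) = 121·10 = 1210.
φ(43) = 43 − 1 = 42.
φ(61) = 61 − 1 = 60.
Multiply: 42 · 1210 · 42 · 60 = 128066400.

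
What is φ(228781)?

181104

228781 = 7^3 × 23 × 29.
φ(7^3) = 7^3 − 7^2 = 343 − 49 = 294.
φ(23) = 23 − 1 = 22.
φ(29) = 29 − 1 = 28.
Since φ is multiplicative, φ(228781) = 294 · 22 · 28 = 181104.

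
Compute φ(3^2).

6

φ(3^2) = 3^2 − 3^1 = 9 − 3 = 6.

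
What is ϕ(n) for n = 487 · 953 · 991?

φ(487) = 487 − 1 = 486.
φ(953) = 953 − 1 = 952.
φ(991) = 991 − 1 = 990.
φ(459934001) = 486 × 952 × 990 = 458045280.

458045280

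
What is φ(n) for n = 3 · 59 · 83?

φ(3) = 3 − 1 = 2.
φ(59) = 59 − 1 = 58.
φ(83) = 83 − 1 = 82.
φ(14691) = 2 × 58 × 82 = 9512.

9512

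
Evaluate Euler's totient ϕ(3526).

Factor 3526: 3526 = 2 · 41 · 43.
φ(2) = 2 − 1 = 1.
φ(41) = 41 − 1 = 40.
φ(43) = 43 − 1 = 42.
φ(3526) = 1 × 40 × 42 = 1680.

1680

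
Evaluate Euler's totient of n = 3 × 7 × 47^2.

25944

φ(3) = 3 − 1 = 2.
φ(7) = 7 − 1 = 6.
φ(47^2) = 47^2 − 47^1 = 2209 − 47 = 2162.
φ(46389) = 2 × 6 × 2162 = 25944.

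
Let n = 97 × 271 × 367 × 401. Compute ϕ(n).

φ(3868578929) = 3868578929 · (1 − 1/97) · (1 − 1/271) · (1 − 1/367) · (1 − 1/401)
       = 3868578929 · 3794688000/3868578929 = 3794688000.

3794688000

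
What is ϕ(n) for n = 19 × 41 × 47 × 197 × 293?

1895523840

φ(19) = 19 − 1 = 18.
φ(41) = 41 − 1 = 40.
φ(47) = 47 − 1 = 46.
φ(197) = 197 − 1 = 196.
φ(293) = 293 − 1 = 292.
Multiply: 18 · 40 · 46 · 196 · 292 = 1895523840.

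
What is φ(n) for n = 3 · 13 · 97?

φ(3) = 3 − 1 = 2.
φ(13) = 13 − 1 = 12.
φ(97) = 97 − 1 = 96.
φ(3783) = 2 × 12 × 96 = 2304.

2304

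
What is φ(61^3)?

φ(61^3) = 61^3 − 61^2 = 226981 − 3721 = 223260.

223260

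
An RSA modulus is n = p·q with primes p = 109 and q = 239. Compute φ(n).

25704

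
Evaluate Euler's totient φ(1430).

480

Factor 1430: 1430 = 2 * 5 * 11 * 13.
φ(1430) = 1430 · (1 − 1/2) · (1 − 1/5) · (1 − 1/11) · (1 − 1/13)
       = 1430 · 480/1430 = 480.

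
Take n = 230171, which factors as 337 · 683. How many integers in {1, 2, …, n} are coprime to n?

229152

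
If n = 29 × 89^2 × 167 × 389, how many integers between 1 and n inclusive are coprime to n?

14124416768

φ(29) = 29 − 1 = 28.
φ(89^2) = 89^2 − 89^1 = 7921 − 89 = 7832.
φ(167) = 167 − 1 = 166.
φ(389) = 389 − 1 = 388.
Since φ is multiplicative, φ(14922585767) = 28 · 7832 · 166 · 388 = 14124416768.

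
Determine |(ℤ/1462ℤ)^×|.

First factor: 1462 = 2 × 17 × 43.
φ(1462) = 1462 · (1 − 1/2) · (1 − 1/17) · (1 − 1/43)
       = 1462 · 672/1462 = 672.

672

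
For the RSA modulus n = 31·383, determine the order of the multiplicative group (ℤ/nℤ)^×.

φ(11873) = 11873 · (1 − 1/31) · (1 − 1/383)
       = 11873 · 11460/11873 = 11460.

11460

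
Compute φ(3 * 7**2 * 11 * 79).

φ(3) = 3 − 1 = 2.
φ(7^2) = 7^1·(7−1) = 7·6 = 42.
φ(11) = 11 − 1 = 10.
φ(79) = 79 − 1 = 78.
Since φ is multiplicative, φ(127743) = 2 · 42 · 10 · 78 = 65520.

65520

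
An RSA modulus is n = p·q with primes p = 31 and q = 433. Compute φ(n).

φ(31) = 31 − 1 = 30.
φ(433) = 433 − 1 = 432.
Since φ is multiplicative, φ(13423) = 30 · 432 = 12960.

12960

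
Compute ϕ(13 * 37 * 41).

17280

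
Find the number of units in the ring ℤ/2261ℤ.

First factor: 2261 = 7 * 17 * 19.
φ(2261) = 2261 · (1 − 1/7) · (1 − 1/17) · (1 − 1/19)
       = 2261 · 1728/2261 = 1728.

1728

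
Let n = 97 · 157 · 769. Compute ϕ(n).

11501568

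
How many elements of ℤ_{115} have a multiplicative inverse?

First factor: 115 = 5 * 23.
φ(115) = 115 · (1 − 1/5) · (1 − 1/23)
       = 115 · 88/115 = 88.

88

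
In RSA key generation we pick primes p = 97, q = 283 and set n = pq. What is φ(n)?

27072

φ(n) = (p − 1)(q − 1) = (97−1)(283−1) = 96·282 = 27072.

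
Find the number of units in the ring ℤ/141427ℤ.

141427 = 11 * 13 * 23 * 43.
φ(11) = 11 − 1 = 10.
φ(13) = 13 − 1 = 12.
φ(23) = 23 − 1 = 22.
φ(43) = 43 − 1 = 42.
Since φ is multiplicative, φ(141427) = 10 · 12 · 22 · 42 = 110880.

110880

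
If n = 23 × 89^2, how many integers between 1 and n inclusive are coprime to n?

172304

φ(23) = 23 − 1 = 22.
φ(89^2) = 89^2 − 89^1 = 7921 − 89 = 7832.
Multiply: 22 · 7832 = 172304.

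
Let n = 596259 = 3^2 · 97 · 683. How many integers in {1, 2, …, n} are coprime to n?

392832

φ(596259) = 596259 · (1 − 1/3) · (1 − 1/97) · (1 − 1/683)
       = 596259 · 130944/198753 = 392832.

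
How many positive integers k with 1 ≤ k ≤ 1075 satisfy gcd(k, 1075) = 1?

840

First factor: 1075 = 5**2 · 43.
φ(5^2) = 5^2 − 5^1 = 25 − 5 = 20.
φ(43) = 43 − 1 = 42.
Since φ is multiplicative, φ(1075) = 20 · 42 = 840.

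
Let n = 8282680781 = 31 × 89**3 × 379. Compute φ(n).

φ(8282680781) = 8282680781 · (1 − 1/31) · (1 − 1/89) · (1 − 1/379)
       = 8282680781 · 997920/1045661 = 7904524320.

7904524320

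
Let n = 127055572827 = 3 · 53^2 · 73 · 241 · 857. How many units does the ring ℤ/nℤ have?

81531740160

φ(127055572827) = 127055572827 · (1 − 1/3) · (1 − 1/53) · (1 − 1/73) · (1 − 1/241) · (1 − 1/857)
       = 127055572827 · 1538334720/2397274959 = 81531740160.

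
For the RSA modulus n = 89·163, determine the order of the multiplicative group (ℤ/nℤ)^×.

14256

φ(pq) = (p−1)(q−1) = 88 · 162 = 14256.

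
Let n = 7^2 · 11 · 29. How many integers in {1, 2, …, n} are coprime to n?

φ(15631) = 15631 · (1 − 1/7) · (1 − 1/11) · (1 − 1/29)
       = 15631 · 1680/2233 = 11760.

11760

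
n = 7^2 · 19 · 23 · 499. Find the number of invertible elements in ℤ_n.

φ(10685087) = 10685087 · (1 − 1/7) · (1 − 1/19) · (1 − 1/23) · (1 − 1/499)
       = 10685087 · 1183248/1526441 = 8282736.

8282736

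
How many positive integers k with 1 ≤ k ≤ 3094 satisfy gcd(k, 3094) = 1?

1152

First factor: 3094 = 2 · 7 · 13 · 17.
φ(2) = 2 − 1 = 1.
φ(7) = 7 − 1 = 6.
φ(13) = 13 − 1 = 12.
φ(17) = 17 − 1 = 16.
Since φ is multiplicative, φ(3094) = 1 · 6 · 12 · 16 = 1152.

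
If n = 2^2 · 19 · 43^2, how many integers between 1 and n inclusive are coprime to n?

φ(2^2) = 2^2 − 2^1 = 4 − 2 = 2.
φ(19) = 19 − 1 = 18.
φ(43^2) = 43^2 − 43^1 = 1849 − 43 = 1806.
φ(140524) = 2 × 18 × 1806 = 65016.

65016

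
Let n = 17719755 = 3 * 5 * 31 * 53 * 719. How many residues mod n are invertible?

8960640

φ(17719755) = 17719755 · (1 − 1/3) · (1 − 1/5) · (1 − 1/31) · (1 − 1/53) · (1 − 1/719)
       = 17719755 · 8960640/17719755 = 8960640.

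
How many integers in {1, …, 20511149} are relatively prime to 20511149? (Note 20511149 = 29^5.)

φ(29^5) = 29^5 − 29^4 = 20511149 − 707281 = 19803868.

19803868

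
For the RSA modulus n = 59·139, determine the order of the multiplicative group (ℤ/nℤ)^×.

8004

φ(n) = (p − 1)(q − 1) = (59−1)(139−1) = 58·138 = 8004.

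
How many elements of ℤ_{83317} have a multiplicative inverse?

69888

Factor 83317: 83317 = 13**2 · 17 · 29.
φ(13^2) = 13^1·(13−1) = 13·12 = 156.
φ(17) = 17 − 1 = 16.
φ(29) = 29 − 1 = 28.
Since φ is multiplicative, φ(83317) = 156 · 16 · 28 = 69888.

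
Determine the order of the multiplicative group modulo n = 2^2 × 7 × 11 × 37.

φ(11396) = 11396 · (1 − 1/2) · (1 − 1/7) · (1 − 1/11) · (1 − 1/37)
       = 11396 · 2160/5698 = 4320.

4320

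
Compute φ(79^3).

φ(79^3) = 79^3 − 79^2 = 493039 − 6241 = 486798.

486798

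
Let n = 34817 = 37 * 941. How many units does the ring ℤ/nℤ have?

φ(34817) = 34817 · (1 − 1/37) · (1 − 1/941)
       = 34817 · 33840/34817 = 33840.

33840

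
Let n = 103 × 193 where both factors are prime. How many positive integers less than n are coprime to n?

φ(103) = 103 − 1 = 102.
φ(193) = 193 − 1 = 192.
φ(19879) = 102 × 192 = 19584.

19584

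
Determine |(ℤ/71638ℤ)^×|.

28224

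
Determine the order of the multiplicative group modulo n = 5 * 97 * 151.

57600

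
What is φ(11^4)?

φ(11^4) = 11^3·(11−1) = 1331·10 = 13310.

13310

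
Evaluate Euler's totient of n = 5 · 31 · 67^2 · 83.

43512480

φ(57750985) = 57750985 · (1 − 1/5) · (1 − 1/31) · (1 − 1/67) · (1 − 1/83)
       = 57750985 · 649440/861955 = 43512480.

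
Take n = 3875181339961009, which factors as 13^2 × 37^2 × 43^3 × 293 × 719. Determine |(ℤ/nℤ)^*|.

3383158309929216

φ(3875181339961009) = 3875181339961009 · (1 − 1/13) · (1 − 1/37) · (1 − 1/43) · (1 − 1/293) · (1 − 1/719)
       = 3875181339961009 · 3803998464/4357225561 = 3383158309929216.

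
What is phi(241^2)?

57840

φ(241^2) = 241^2 − 241^1 = 58081 − 241 = 57840.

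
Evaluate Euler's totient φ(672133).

493920

Factor 672133: 672133 = 7**2 × 11 × 29 × 43.
φ(672133) = 672133 · (1 − 1/7) · (1 − 1/11) · (1 − 1/29) · (1 − 1/43)
       = 672133 · 70560/96019 = 493920.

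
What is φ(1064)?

1064 = 2^3 * 7 * 19.
φ(1064) = 1064 · (1 − 1/2) · (1 − 1/7) · (1 − 1/19)
       = 1064 · 108/266 = 432.

432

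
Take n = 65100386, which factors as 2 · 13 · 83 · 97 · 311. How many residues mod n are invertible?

29283840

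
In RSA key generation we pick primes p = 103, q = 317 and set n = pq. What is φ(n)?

32232

φ(32651) = 32651 · (1 − 1/103) · (1 − 1/317)
       = 32651 · 32232/32651 = 32232.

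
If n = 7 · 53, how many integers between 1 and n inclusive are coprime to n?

φ(7) = 7 − 1 = 6.
φ(53) = 53 − 1 = 52.
φ(371) = 6 × 52 = 312.

312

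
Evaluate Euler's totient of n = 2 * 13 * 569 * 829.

5643648

φ(2) = 2 − 1 = 1.
φ(13) = 13 − 1 = 12.
φ(569) = 569 − 1 = 568.
φ(829) = 829 − 1 = 828.
Since φ is multiplicative, φ(12264226) = 1 · 12 · 568 · 828 = 5643648.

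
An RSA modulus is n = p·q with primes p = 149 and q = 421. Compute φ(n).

62160

φ(pq) = (p−1)(q−1) = 148 · 420 = 62160.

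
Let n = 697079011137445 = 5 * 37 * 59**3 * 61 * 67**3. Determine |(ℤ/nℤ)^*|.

516819986369280

φ(697079011137445) = 697079011137445 · (1 − 1/5) · (1 − 1/37) · (1 − 1/59) · (1 − 1/61) · (1 − 1/67)
       = 697079011137445 · 33073920/44609605 = 516819986369280.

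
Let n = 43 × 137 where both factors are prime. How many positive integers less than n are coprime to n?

φ(5891) = 5891 · (1 − 1/43) · (1 − 1/137)
       = 5891 · 5712/5891 = 5712.

5712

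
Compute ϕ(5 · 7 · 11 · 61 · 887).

φ(20831195) = 20831195 · (1 − 1/5) · (1 − 1/7) · (1 − 1/11) · (1 − 1/61) · (1 − 1/887)
       = 20831195 · 12758400/20831195 = 12758400.

12758400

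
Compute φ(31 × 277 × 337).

2782080

φ(31) = 31 − 1 = 30.
φ(277) = 277 − 1 = 276.
φ(337) = 337 − 1 = 336.
φ(2893819) = 30 × 276 × 336 = 2782080.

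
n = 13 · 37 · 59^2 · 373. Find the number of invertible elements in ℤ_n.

549929088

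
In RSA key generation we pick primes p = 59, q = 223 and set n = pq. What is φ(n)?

φ(59) = 59 − 1 = 58.
φ(223) = 223 − 1 = 222.
φ(13157) = 58 × 222 = 12876.

12876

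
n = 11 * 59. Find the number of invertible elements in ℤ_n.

580

φ(11) = 11 − 1 = 10.
φ(59) = 59 − 1 = 58.
φ(649) = 10 × 58 = 580.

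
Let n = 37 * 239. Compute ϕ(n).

8568

φ(8843) = 8843 · (1 − 1/37) · (1 − 1/239)
       = 8843 · 8568/8843 = 8568.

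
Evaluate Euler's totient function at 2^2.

φ(2^2) = 2^1·(2−1) = 2·1 = 2.

2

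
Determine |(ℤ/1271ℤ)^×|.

1200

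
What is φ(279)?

Factor 279: 279 = 3^2 · 31.
φ(279) = 279 · (1 − 1/3) · (1 − 1/31)
       = 279 · 60/93 = 180.

180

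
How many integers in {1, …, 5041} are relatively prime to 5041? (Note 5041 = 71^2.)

4970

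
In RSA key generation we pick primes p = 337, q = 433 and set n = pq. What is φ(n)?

φ(337) = 337 − 1 = 336.
φ(433) = 433 − 1 = 432.
Multiply: 336 · 432 = 145152.

145152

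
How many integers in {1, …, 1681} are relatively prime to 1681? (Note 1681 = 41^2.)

1640

φ(41^2) = 41^1·(41−1) = 41·40 = 1640.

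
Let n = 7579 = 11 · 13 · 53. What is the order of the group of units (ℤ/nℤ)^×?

6240

φ(7579) = 7579 · (1 − 1/11) · (1 − 1/13) · (1 − 1/53)
       = 7579 · 6240/7579 = 6240.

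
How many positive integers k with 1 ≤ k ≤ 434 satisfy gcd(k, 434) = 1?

180

First factor: 434 = 2 * 7 * 31.
φ(434) = 434 · (1 − 1/2) · (1 − 1/7) · (1 − 1/31)
       = 434 · 180/434 = 180.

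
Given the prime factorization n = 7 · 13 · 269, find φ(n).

19296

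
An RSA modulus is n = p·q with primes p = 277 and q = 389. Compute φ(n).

φ(n) = (p − 1)(q − 1) = (277−1)(389−1) = 276·388 = 107088.

107088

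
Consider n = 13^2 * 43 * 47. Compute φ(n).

301392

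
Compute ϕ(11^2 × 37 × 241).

φ(1078957) = 1078957 · (1 − 1/11) · (1 − 1/37) · (1 − 1/241)
       = 1078957 · 86400/98087 = 950400.

950400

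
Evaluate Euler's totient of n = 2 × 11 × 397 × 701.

φ(2) = 2 − 1 = 1.
φ(11) = 11 − 1 = 10.
φ(397) = 397 − 1 = 396.
φ(701) = 701 − 1 = 700.
φ(6122534) = 1 × 10 × 396 × 700 = 2772000.

2772000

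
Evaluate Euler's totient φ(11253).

6600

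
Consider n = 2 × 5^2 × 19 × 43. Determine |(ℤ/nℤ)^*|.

15120

φ(40850) = 40850 · (1 − 1/2) · (1 − 1/5) · (1 − 1/19) · (1 − 1/43)
       = 40850 · 3024/8170 = 15120.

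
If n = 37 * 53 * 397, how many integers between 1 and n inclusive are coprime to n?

φ(778517) = 778517 · (1 − 1/37) · (1 − 1/53) · (1 − 1/397)
       = 778517 · 741312/778517 = 741312.

741312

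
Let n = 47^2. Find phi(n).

φ(47^2) = 47^2 − 47^1 = 2209 − 47 = 2162.

2162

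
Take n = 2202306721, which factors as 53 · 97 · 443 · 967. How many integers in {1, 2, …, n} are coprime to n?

φ(53) = 53 − 1 = 52.
φ(97) = 97 − 1 = 96.
φ(443) = 443 − 1 = 442.
φ(967) = 967 − 1 = 966.
Since φ is multiplicative, φ(2202306721) = 52 · 96 · 442 · 966 = 2131444224.

2131444224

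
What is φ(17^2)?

272

φ(289) = 289 · (1 − 1/17)
       = 289 · 16/17 = 272.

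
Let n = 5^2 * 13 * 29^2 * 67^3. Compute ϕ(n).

φ(82206046975) = 82206046975 · (1 − 1/5) · (1 − 1/13) · (1 − 1/29) · (1 − 1/67)
       = 82206046975 · 88704/126295 = 57737877120.

57737877120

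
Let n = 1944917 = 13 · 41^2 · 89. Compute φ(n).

1731840

φ(13) = 13 − 1 = 12.
φ(41^2) = 41^1·(41−1) = 41·40 = 1640.
φ(89) = 89 − 1 = 88.
Multiply: 12 · 1640 · 88 = 1731840.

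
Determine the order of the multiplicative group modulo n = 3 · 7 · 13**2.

φ(3549) = 3549 · (1 − 1/3) · (1 − 1/7) · (1 − 1/13)
       = 3549 · 144/273 = 1872.

1872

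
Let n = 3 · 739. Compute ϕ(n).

1476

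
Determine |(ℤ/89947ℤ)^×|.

69120

89947 = 11 × 13 × 17 × 37.
φ(11) = 11 − 1 = 10.
φ(13) = 13 − 1 = 12.
φ(17) = 17 − 1 = 16.
φ(37) = 37 − 1 = 36.
Multiply: 10 · 12 · 16 · 36 = 69120.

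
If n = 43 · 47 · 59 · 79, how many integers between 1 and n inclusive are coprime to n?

φ(43) = 43 − 1 = 42.
φ(47) = 47 − 1 = 46.
φ(59) = 59 − 1 = 58.
φ(79) = 79 − 1 = 78.
Since φ is multiplicative, φ(9419881) = 42 · 46 · 58 · 78 = 8740368.

8740368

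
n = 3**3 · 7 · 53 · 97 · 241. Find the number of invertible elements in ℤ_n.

129392640

φ(3^3) = 3^3 − 3^2 = 27 − 9 = 18.
φ(7) = 7 − 1 = 6.
φ(53) = 53 − 1 = 52.
φ(97) = 97 − 1 = 96.
φ(241) = 241 − 1 = 240.
Multiply: 18 · 6 · 52 · 96 · 240 = 129392640.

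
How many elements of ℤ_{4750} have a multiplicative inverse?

4750 = 2 · 5^3 · 19.
φ(2) = 2 − 1 = 1.
φ(5^3) = 5^3 − 5^2 = 125 − 25 = 100.
φ(19) = 19 − 1 = 18.
φ(4750) = 1 × 100 × 18 = 1800.

1800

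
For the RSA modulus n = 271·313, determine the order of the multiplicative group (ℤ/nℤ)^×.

84240

φ(271) = 271 − 1 = 270.
φ(313) = 313 − 1 = 312.
φ(84823) = 270 × 312 = 84240.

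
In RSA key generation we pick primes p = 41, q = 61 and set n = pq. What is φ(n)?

2400

φ(41) = 41 − 1 = 40.
φ(61) = 61 − 1 = 60.
φ(2501) = 40 × 60 = 2400.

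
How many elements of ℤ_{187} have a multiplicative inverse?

160

First factor: 187 = 11 · 17.
φ(11) = 11 − 1 = 10.
φ(17) = 17 − 1 = 16.
φ(187) = 10 × 16 = 160.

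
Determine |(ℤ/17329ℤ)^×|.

17329 = 13 · 31 · 43.
φ(13) = 13 − 1 = 12.
φ(31) = 31 − 1 = 30.
φ(43) = 43 − 1 = 42.
Since φ is multiplicative, φ(17329) = 12 · 30 · 42 = 15120.

15120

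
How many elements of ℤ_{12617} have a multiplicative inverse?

Factor 12617: 12617 = 11 · 31 · 37.
φ(11) = 11 − 1 = 10.
φ(31) = 31 − 1 = 30.
φ(37) = 37 − 1 = 36.
Multiply: 10 · 30 · 36 = 10800.

10800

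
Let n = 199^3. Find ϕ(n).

7840998

φ(199^3) = 199^2·(199−1) = 39601·198 = 7840998.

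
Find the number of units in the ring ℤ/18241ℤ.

First factor: 18241 = 17 · 29 · 37.
φ(17) = 17 − 1 = 16.
φ(29) = 29 − 1 = 28.
φ(37) = 37 − 1 = 36.
Multiply: 16 · 28 · 36 = 16128.

16128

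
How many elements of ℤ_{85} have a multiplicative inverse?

64

85 = 5 · 17.
φ(5) = 5 − 1 = 4.
φ(17) = 17 − 1 = 16.
Multiply: 4 · 16 = 64.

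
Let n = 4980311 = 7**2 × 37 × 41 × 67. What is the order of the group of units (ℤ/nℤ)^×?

φ(7^2) = 7^1·(7−1) = 7·6 = 42.
φ(37) = 37 − 1 = 36.
φ(41) = 41 − 1 = 40.
φ(67) = 67 − 1 = 66.
Since φ is multiplicative, φ(4980311) = 42 · 36 · 40 · 66 = 3991680.

3991680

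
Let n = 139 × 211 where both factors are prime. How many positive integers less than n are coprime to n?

φ(29329) = 29329 · (1 − 1/139) · (1 − 1/211)
       = 29329 · 28980/29329 = 28980.

28980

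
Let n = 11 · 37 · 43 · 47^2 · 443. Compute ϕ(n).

φ(11) = 11 − 1 = 10.
φ(37) = 37 − 1 = 36.
φ(43) = 43 − 1 = 42.
φ(47^2) = 47^2 − 47^1 = 2209 − 47 = 2162.
φ(443) = 443 − 1 = 442.
Since φ is multiplicative, φ(17126251087) = 10 · 36 · 42 · 2162 · 442 = 14448732480.

14448732480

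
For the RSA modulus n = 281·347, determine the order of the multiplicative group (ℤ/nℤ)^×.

φ(97507) = 97507 · (1 − 1/281) · (1 − 1/347)
       = 97507 · 96880/97507 = 96880.

96880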